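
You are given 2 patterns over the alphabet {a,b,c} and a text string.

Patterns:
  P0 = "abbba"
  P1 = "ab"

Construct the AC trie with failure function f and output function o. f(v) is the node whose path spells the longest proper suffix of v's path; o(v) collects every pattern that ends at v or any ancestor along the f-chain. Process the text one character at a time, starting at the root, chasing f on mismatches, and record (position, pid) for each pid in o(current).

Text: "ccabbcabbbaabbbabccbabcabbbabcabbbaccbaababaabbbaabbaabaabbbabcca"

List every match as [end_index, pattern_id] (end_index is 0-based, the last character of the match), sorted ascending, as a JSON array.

Construct AC machine:
Trie nodes:
  n0 'ε': a→1
  n1 'a': b→2
  n2 'ab': b→3  [P1 ends]
  n3 'abb': b→4
  n4 'abbb': a→5
  n5 'abbba': ·  [P0 ends]

Failure links (BFS by depth):
  fail(1) 'a': from fail(0)=0 chase 'a': 0 ⇒ 0;  out=∅∪out(0)=∅
  fail(2) 'ab': from fail(1)=0 chase 'b': 0 ⇒ 0;  out={1}∪out(0)={1}
  fail(3) 'abb': from fail(2)=0 chase 'b': 0 ⇒ 0;  out=∅∪out(0)=∅
  fail(4) 'abbb': from fail(3)=0 chase 'b': 0 ⇒ 0;  out=∅∪out(0)=∅
  fail(5) 'abbba': from fail(4)=0 chase 'a': 0 ⇒ 1;  out={0}∪out(1)={0}

Run:
[0] read 'c'  n0⇒n0
[1] read 'c'  n0⇒n0
[2] read 'a'  n0⇒n1
[3] read 'b'  n1⇒n2  ** P1@[2:3]
[4] read 'b'  n2⇒n3
[5] read 'c'  n3⇒n0 (via fail)
[6] read 'a'  n0⇒n1
[7] read 'b'  n1⇒n2  ** P1@[6:7]
[8] read 'b'  n2⇒n3
[9] read 'b'  n3⇒n4
[10] read 'a'  n4⇒n5  ** P0@[6:10]
[11] read 'a'  n5⇒n1 (via fail)
[12] read 'b'  n1⇒n2  ** P1@[11:12]
[13] read 'b'  n2⇒n3
[14] read 'b'  n3⇒n4
[15] read 'a'  n4⇒n5  ** P0@[11:15]
[16] read 'b'  n5⇒n2 (via fail)  ** P1@[15:16]
[17] read 'c'  n2⇒n0 (via fail)
[18] read 'c'  n0⇒n0
[19] read 'b'  n0⇒n0
[20] read 'a'  n0⇒n1
[21] read 'b'  n1⇒n2  ** P1@[20:21]
[22] read 'c'  n2⇒n0 (via fail)
[23] read 'a'  n0⇒n1
[24] read 'b'  n1⇒n2  ** P1@[23:24]
[25] read 'b'  n2⇒n3
[26] read 'b'  n3⇒n4
[27] read 'a'  n4⇒n5  ** P0@[23:27]
[28] read 'b'  n5⇒n2 (via fail)  ** P1@[27:28]
[29] read 'c'  n2⇒n0 (via fail)
[30] read 'a'  n0⇒n1
[31] read 'b'  n1⇒n2  ** P1@[30:31]
[32] read 'b'  n2⇒n3
[33] read 'b'  n3⇒n4
[34] read 'a'  n4⇒n5  ** P0@[30:34]
[35] read 'c'  n5⇒n0 (via fail)
[36] read 'c'  n0⇒n0
[37] read 'b'  n0⇒n0
[38] read 'a'  n0⇒n1
[39] read 'a'  n1⇒n1 (via fail)
[40] read 'b'  n1⇒n2  ** P1@[39:40]
[41] read 'a'  n2⇒n1 (via fail)
[42] read 'b'  n1⇒n2  ** P1@[41:42]
[43] read 'a'  n2⇒n1 (via fail)
[44] read 'a'  n1⇒n1 (via fail)
[45] read 'b'  n1⇒n2  ** P1@[44:45]
[46] read 'b'  n2⇒n3
[47] read 'b'  n3⇒n4
[48] read 'a'  n4⇒n5  ** P0@[44:48]
[49] read 'a'  n5⇒n1 (via fail)
[50] read 'b'  n1⇒n2  ** P1@[49:50]
[51] read 'b'  n2⇒n3
[52] read 'a'  n3⇒n1 (via fail)
[53] read 'a'  n1⇒n1 (via fail)
[54] read 'b'  n1⇒n2  ** P1@[53:54]
[55] read 'a'  n2⇒n1 (via fail)
[56] read 'a'  n1⇒n1 (via fail)
[57] read 'b'  n1⇒n2  ** P1@[56:57]
[58] read 'b'  n2⇒n3
[59] read 'b'  n3⇒n4
[60] read 'a'  n4⇒n5  ** P0@[56:60]
[61] read 'b'  n5⇒n2 (via fail)  ** P1@[60:61]
[62] read 'c'  n2⇒n0 (via fail)
[63] read 'c'  n0⇒n0
[64] read 'a'  n0⇒n1

Matches: [[3,1],[7,1],[10,0],[12,1],[15,0],[16,1],[21,1],[24,1],[27,0],[28,1],[31,1],[34,0],[40,1],[42,1],[45,1],[48,0],[50,1],[54,1],[57,1],[60,0],[61,1]]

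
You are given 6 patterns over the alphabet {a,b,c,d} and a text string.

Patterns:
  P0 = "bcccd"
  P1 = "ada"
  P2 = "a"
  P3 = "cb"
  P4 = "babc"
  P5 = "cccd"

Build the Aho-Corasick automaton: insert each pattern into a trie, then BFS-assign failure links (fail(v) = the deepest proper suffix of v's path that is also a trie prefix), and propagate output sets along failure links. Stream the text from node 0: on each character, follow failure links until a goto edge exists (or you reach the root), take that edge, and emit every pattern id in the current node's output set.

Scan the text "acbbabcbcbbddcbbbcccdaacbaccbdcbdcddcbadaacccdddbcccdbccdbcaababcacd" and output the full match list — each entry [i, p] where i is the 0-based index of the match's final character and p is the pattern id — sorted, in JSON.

Construct AC machine:
Trie (insert patterns):
  0='ε' goto a→6 b→1 c→9
  1='b' goto a→11 c→2
  2='bc' goto c→3
  3='bcc' goto c→4
  4='bccc' goto d→5
  5='bcccd' goto ·  ←P0
  6='a' goto d→7  ←P2
  7='ad' goto a→8
  8='ada' goto ·  ←P1
  9='c' goto b→10 c→14
  10='cb' goto ·  ←P3
  11='ba' goto b→12
  12='bab' goto c→13
  13='babc' goto ·  ←P4
  14='cc' goto c→15
  15='ccc' goto d→16
  16='cccd' goto ·  ←P5

Failure links (BFS by depth):
  fail(1) 'b': from fail(0)=0 chase 'b': 0 ⇒ 0;  out=∅∪out(0)=∅
  fail(6) 'a': from fail(0)=0 chase 'a': 0 ⇒ 0;  out={2}∪out(0)={2}
  fail(9) 'c': from fail(0)=0 chase 'c': 0 ⇒ 0;  out=∅∪out(0)=∅
  fail(2) 'bc': from fail(1)=0 chase 'c': 0 ⇒ 9;  out=∅∪out(9)=∅
  fail(7) 'ad': from fail(6)=0 chase 'd': 0 ⇒ 0;  out=∅∪out(0)=∅
  fail(10) 'cb': from fail(9)=0 chase 'b': 0 ⇒ 1;  out={3}∪out(1)={3}
  fail(11) 'ba': from fail(1)=0 chase 'a': 0 ⇒ 6;  out=∅∪out(6)={2}
  fail(14) 'cc': from fail(9)=0 chase 'c': 0 ⇒ 9;  out=∅∪out(9)=∅
  fail(3) 'bcc': from fail(2)=9 chase 'c': 9 ⇒ 14;  out=∅∪out(14)=∅
  fail(8) 'ada': from fail(7)=0 chase 'a': 0 ⇒ 6;  out={1}∪out(6)={1,2}
  fail(12) 'bab': from fail(11)=6 chase 'b': 6→0 ⇒ 1;  out=∅∪out(1)=∅
  fail(15) 'ccc': from fail(14)=9 chase 'c': 9 ⇒ 14;  out=∅∪out(14)=∅
  fail(4) 'bccc': from fail(3)=14 chase 'c': 14 ⇒ 15;  out=∅∪out(15)=∅
  fail(13) 'babc': from fail(12)=1 chase 'c': 1 ⇒ 2;  out={4}∪out(2)={4}
  fail(16) 'cccd': from fail(15)=14 chase 'd': 14→9→0 ⇒ 0;  out={5}∪out(0)={5}
  fail(5) 'bcccd': from fail(4)=15 chase 'd': 15 ⇒ 16;  out={0}∪out(16)={0,5}

Run:
pos 0 'a': at 6  emit P2@[0:0]
pos 1 'c': at 9 (via fail)
pos 2 'b': at 10  emit P3@[1:2]
pos 3 'b': at 1 (via fail)
pos 4 'a': at 11  emit P2@[4:4]
pos 5 'b': at 12
pos 6 'c': at 13  emit P4@[3:6]
pos 7 'b': at 10 (via fail)  emit P3@[6:7]
pos 8 'c': at 2 (via fail)
pos 9 'b': at 10 (via fail)  emit P3@[8:9]
pos 10 'b': at 1 (via fail)
pos 11 'd': at 0 (via fail)
pos 12 'd': at 0
pos 13 'c': at 9
pos 14 'b': at 10  emit P3@[13:14]
pos 15 'b': at 1 (via fail)
pos 16 'b': at 1 (via fail)
pos 17 'c': at 2
pos 18 'c': at 3
pos 19 'c': at 4
pos 20 'd': at 5  emit P0@[16:20],P5@[17:20]
pos 21 'a': at 6 (via fail)  emit P2@[21:21]
pos 22 'a': at 6 (via fail)  emit P2@[22:22]
pos 23 'c': at 9 (via fail)
pos 24 'b': at 10  emit P3@[23:24]
pos 25 'a': at 11 (via fail)  emit P2@[25:25]
pos 26 'c': at 9 (via fail)
pos 27 'c': at 14
pos 28 'b': at 10 (via fail)  emit P3@[27:28]
pos 29 'd': at 0 (via fail)
pos 30 'c': at 9
pos 31 'b': at 10  emit P3@[30:31]
pos 32 'd': at 0 (via fail)
pos 33 'c': at 9
pos 34 'd': at 0 (via fail)
pos 35 'd': at 0
pos 36 'c': at 9
pos 37 'b': at 10  emit P3@[36:37]
pos 38 'a': at 11 (via fail)  emit P2@[38:38]
pos 39 'd': at 7 (via fail)
pos 40 'a': at 8  emit P1@[38:40],P2@[40:40]
pos 41 'a': at 6 (via fail)  emit P2@[41:41]
pos 42 'c': at 9 (via fail)
pos 43 'c': at 14
pos 44 'c': at 15
pos 45 'd': at 16  emit P5@[42:45]
pos 46 'd': at 0 (via fail)
pos 47 'd': at 0
pos 48 'b': at 1
pos 49 'c': at 2
pos 50 'c': at 3
pos 51 'c': at 4
pos 52 'd': at 5  emit P0@[48:52],P5@[49:52]
pos 53 'b': at 1 (via fail)
pos 54 'c': at 2
pos 55 'c': at 3
pos 56 'd': at 0 (via fail)
pos 57 'b': at 1
pos 58 'c': at 2
pos 59 'a': at 6 (via fail)  emit P2@[59:59]
pos 60 'a': at 6 (via fail)  emit P2@[60:60]
pos 61 'b': at 1 (via fail)
pos 62 'a': at 11  emit P2@[62:62]
pos 63 'b': at 12
pos 64 'c': at 13  emit P4@[61:64]
pos 65 'a': at 6 (via fail)  emit P2@[65:65]
pos 66 'c': at 9 (via fail)
pos 67 'd': at 0 (via fail)

Matches: [[0,2],[2,3],[4,2],[6,4],[7,3],[9,3],[14,3],[20,0],[20,5],[21,2],[22,2],[24,3],[25,2],[28,3],[31,3],[37,3],[38,2],[40,1],[40,2],[41,2],[45,5],[52,0],[52,5],[59,2],[60,2],[62,2],[64,4],[65,2]]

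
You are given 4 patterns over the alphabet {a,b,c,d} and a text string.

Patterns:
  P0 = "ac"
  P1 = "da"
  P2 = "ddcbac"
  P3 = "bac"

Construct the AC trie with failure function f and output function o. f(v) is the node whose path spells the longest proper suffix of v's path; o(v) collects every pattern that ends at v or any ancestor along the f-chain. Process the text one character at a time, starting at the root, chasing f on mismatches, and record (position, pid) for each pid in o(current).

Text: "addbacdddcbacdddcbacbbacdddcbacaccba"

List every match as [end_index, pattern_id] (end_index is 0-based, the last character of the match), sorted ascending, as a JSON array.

Build automaton:
Trie (insert patterns):
  0='ε' goto a→1 b→10 d→3
  1='a' goto c→2
  2='ac' goto ·  ←P0
  3='d' goto a→4 d→5
  4='da' goto ·  ←P1
  5='dd' goto c→6
  6='ddc' goto b→7
  7='ddcb' goto a→8
  8='ddcba' goto c→9
  9='ddcbac' goto ·  ←P2
  10='b' goto a→11
  11='ba' goto c→12
  12='bac' goto ·  ←P3

BFS fail/out derivation:
  n1('a'): parent n0 fail=0; on 'a' 0 → fail=0;  out ∅∪∅=∅
  n3('d'): parent n0 fail=0; on 'd' 0 → fail=0;  out ∅∪∅=∅
  n10('b'): parent n0 fail=0; on 'b' 0 → fail=0;  out ∅∪∅=∅
  n2('ac'): parent n1 fail=0; on 'c' 0 → fail=0;  out {0}∪∅={0}
  n4('da'): parent n3 fail=0; on 'a' 0 → fail=1;  out {1}∪∅={1}
  n5('dd'): parent n3 fail=0; on 'd' 0 → fail=3;  out ∅∪∅=∅
  n11('ba'): parent n10 fail=0; on 'a' 0 → fail=1;  out ∅∪∅=∅
  n6('ddc'): parent n5 fail=3; on 'c' 3→0 → fail=0;  out ∅∪∅=∅
  n12('bac'): parent n11 fail=1; on 'c' 1 → fail=2;  out {3}∪{0}={0,3}
  n7('ddcb'): parent n6 fail=0; on 'b' 0 → fail=10;  out ∅∪∅=∅
  n8('ddcba'): parent n7 fail=10; on 'a' 10 → fail=11;  out ∅∪∅=∅
  n9('ddcbac'): parent n8 fail=11; on 'c' 11 → fail=12;  out {2}∪{0,3}={0,2,3}

Scan:
pos 0 'a': at 1
pos 1 'd': at 3 (via fail)
pos 2 'd': at 5
pos 3 'b': at 10 (via fail)
pos 4 'a': at 11
pos 5 'c': at 12  emit P0@[4:5],P3@[3:5]
pos 6 'd': at 3 (via fail)
pos 7 'd': at 5
pos 8 'd': at 5 (via fail)
pos 9 'c': at 6
pos 10 'b': at 7
pos 11 'a': at 8
pos 12 'c': at 9  emit P0@[11:12],P2@[7:12],P3@[10:12]
pos 13 'd': at 3 (via fail)
pos 14 'd': at 5
pos 15 'd': at 5 (via fail)
pos 16 'c': at 6
pos 17 'b': at 7
pos 18 'a': at 8
pos 19 'c': at 9  emit P0@[18:19],P2@[14:19],P3@[17:19]
pos 20 'b': at 10 (via fail)
pos 21 'b': at 10 (via fail)
pos 22 'a': at 11
pos 23 'c': at 12  emit P0@[22:23],P3@[21:23]
pos 24 'd': at 3 (via fail)
pos 25 'd': at 5
pos 26 'd': at 5 (via fail)
pos 27 'c': at 6
pos 28 'b': at 7
pos 29 'a': at 8
pos 30 'c': at 9  emit P0@[29:30],P2@[25:30],P3@[28:30]
pos 31 'a': at 1 (via fail)
pos 32 'c': at 2  emit P0@[31:32]
pos 33 'c': at 0 (via fail)
pos 34 'b': at 10
pos 35 'a': at 11

All matches (sorted): [[5,0],[5,3],[12,0],[12,2],[12,3],[19,0],[19,2],[19,3],[23,0],[23,3],[30,0],[30,2],[30,3],[32,0]]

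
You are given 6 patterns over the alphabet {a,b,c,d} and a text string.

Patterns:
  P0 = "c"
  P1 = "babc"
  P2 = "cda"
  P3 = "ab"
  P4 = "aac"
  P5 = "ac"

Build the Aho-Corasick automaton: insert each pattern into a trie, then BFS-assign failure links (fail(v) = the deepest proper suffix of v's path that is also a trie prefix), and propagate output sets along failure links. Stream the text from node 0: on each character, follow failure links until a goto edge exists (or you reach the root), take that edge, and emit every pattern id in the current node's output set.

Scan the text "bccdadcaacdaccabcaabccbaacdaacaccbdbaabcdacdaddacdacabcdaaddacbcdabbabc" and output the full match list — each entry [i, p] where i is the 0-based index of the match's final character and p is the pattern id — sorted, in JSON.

Build:
Trie (insert patterns):
  n0 'ε': a→8 b→2 c→1
  n1 'c': d→6  [P0 ends]
  n2 'b': a→3
  n3 'ba': b→4
  n4 'bab': c→5
  n5 'babc': ·  [P1 ends]
  n6 'cd': a→7
  n7 'cda': ·  [P2 ends]
  n8 'a': a→10 b→9 c→12
  n9 'ab': ·  [P3 ends]
  n10 'aa': c→11
  n11 'aac': ·  [P4 ends]
  n12 'ac': ·  [P5 ends]

BFS fail/out derivation:
  fail(1) 'c': from fail(0)=0 chase 'c': 0 ⇒ 0;  out={0}∪out(0)={0}
  fail(2) 'b': from fail(0)=0 chase 'b': 0 ⇒ 0;  out=∅∪out(0)=∅
  fail(8) 'a': from fail(0)=0 chase 'a': 0 ⇒ 0;  out=∅∪out(0)=∅
  fail(3) 'ba': from fail(2)=0 chase 'a': 0 ⇒ 8;  out=∅∪out(8)=∅
  fail(6) 'cd': from fail(1)=0 chase 'd': 0 ⇒ 0;  out=∅∪out(0)=∅
  fail(9) 'ab': from fail(8)=0 chase 'b': 0 ⇒ 2;  out={3}∪out(2)={3}
  fail(10) 'aa': from fail(8)=0 chase 'a': 0 ⇒ 8;  out=∅∪out(8)=∅
  fail(12) 'ac': from fail(8)=0 chase 'c': 0 ⇒ 1;  out={5}∪out(1)={0,5}
  fail(4) 'bab': from fail(3)=8 chase 'b': 8 ⇒ 9;  out=∅∪out(9)={3}
  fail(7) 'cda': from fail(6)=0 chase 'a': 0 ⇒ 8;  out={2}∪out(8)={2}
  fail(11) 'aac': from fail(10)=8 chase 'c': 8 ⇒ 12;  out={4}∪out(12)={0,4,5}
  fail(5) 'babc': from fail(4)=9 chase 'c': 9→2→0 ⇒ 1;  out={1}∪out(1)={0,1}

Run:
pos 0 'b': at 2
pos 1 'c': at 1 (fail-walked)  ** P0@[1:1]
pos 2 'c': at 1 (fail-walked)  ** P0@[2:2]
pos 3 'd': at 6
pos 4 'a': at 7  ** P2@[2:4]
pos 5 'd': at 0 (fail-walked)
pos 6 'c': at 1  ** P0@[6:6]
pos 7 'a': at 8 (fail-walked)
pos 8 'a': at 10
pos 9 'c': at 11  ** P0@[9:9],P4@[7:9],P5@[8:9]
pos 10 'd': at 6 (fail-walked)
pos 11 'a': at 7  ** P2@[9:11]
pos 12 'c': at 12 (fail-walked)  ** P0@[12:12],P5@[11:12]
pos 13 'c': at 1 (fail-walked)  ** P0@[13:13]
pos 14 'a': at 8 (fail-walked)
pos 15 'b': at 9  ** P3@[14:15]
pos 16 'c': at 1 (fail-walked)  ** P0@[16:16]
pos 17 'a': at 8 (fail-walked)
pos 18 'a': at 10
pos 19 'b': at 9 (fail-walked)  ** P3@[18:19]
pos 20 'c': at 1 (fail-walked)  ** P0@[20:20]
pos 21 'c': at 1 (fail-walked)  ** P0@[21:21]
pos 22 'b': at 2 (fail-walked)
pos 23 'a': at 3
pos 24 'a': at 10 (fail-walked)
pos 25 'c': at 11  ** P0@[25:25],P4@[23:25],P5@[24:25]
pos 26 'd': at 6 (fail-walked)
pos 27 'a': at 7  ** P2@[25:27]
pos 28 'a': at 10 (fail-walked)
pos 29 'c': at 11  ** P0@[29:29],P4@[27:29],P5@[28:29]
pos 30 'a': at 8 (fail-walked)
pos 31 'c': at 12  ** P0@[31:31],P5@[30:31]
pos 32 'c': at 1 (fail-walked)  ** P0@[32:32]
pos 33 'b': at 2 (fail-walked)
pos 34 'd': at 0 (fail-walked)
pos 35 'b': at 2
pos 36 'a': at 3
pos 37 'a': at 10 (fail-walked)
pos 38 'b': at 9 (fail-walked)  ** P3@[37:38]
pos 39 'c': at 1 (fail-walked)  ** P0@[39:39]
pos 40 'd': at 6
pos 41 'a': at 7  ** P2@[39:41]
pos 42 'c': at 12 (fail-walked)  ** P0@[42:42],P5@[41:42]
pos 43 'd': at 6 (fail-walked)
pos 44 'a': at 7  ** P2@[42:44]
pos 45 'd': at 0 (fail-walked)
pos 46 'd': at 0
pos 47 'a': at 8
pos 48 'c': at 12  ** P0@[48:48],P5@[47:48]
pos 49 'd': at 6 (fail-walked)
pos 50 'a': at 7  ** P2@[48:50]
pos 51 'c': at 12 (fail-walked)  ** P0@[51:51],P5@[50:51]
pos 52 'a': at 8 (fail-walked)
pos 53 'b': at 9  ** P3@[52:53]
pos 54 'c': at 1 (fail-walked)  ** P0@[54:54]
pos 55 'd': at 6
pos 56 'a': at 7  ** P2@[54:56]
pos 57 'a': at 10 (fail-walked)
pos 58 'd': at 0 (fail-walked)
pos 59 'd': at 0
pos 60 'a': at 8
pos 61 'c': at 12  ** P0@[61:61],P5@[60:61]
pos 62 'b': at 2 (fail-walked)
pos 63 'c': at 1 (fail-walked)  ** P0@[63:63]
pos 64 'd': at 6
pos 65 'a': at 7  ** P2@[63:65]
pos 66 'b': at 9 (fail-walked)  ** P3@[65:66]
pos 67 'b': at 2 (fail-walked)
pos 68 'a': at 3
pos 69 'b': at 4  ** P3@[68:69]
pos 70 'c': at 5  ** P0@[70:70],P1@[67:70]

Matches: [[1,0],[2,0],[4,2],[6,0],[9,0],[9,4],[9,5],[11,2],[12,0],[12,5],[13,0],[15,3],[16,0],[19,3],[20,0],[21,0],[25,0],[25,4],[25,5],[27,2],[29,0],[29,4],[29,5],[31,0],[31,5],[32,0],[38,3],[39,0],[41,2],[42,0],[42,5],[44,2],[48,0],[48,5],[50,2],[51,0],[51,5],[53,3],[54,0],[56,2],[61,0],[61,5],[63,0],[65,2],[66,3],[69,3],[70,0],[70,1]]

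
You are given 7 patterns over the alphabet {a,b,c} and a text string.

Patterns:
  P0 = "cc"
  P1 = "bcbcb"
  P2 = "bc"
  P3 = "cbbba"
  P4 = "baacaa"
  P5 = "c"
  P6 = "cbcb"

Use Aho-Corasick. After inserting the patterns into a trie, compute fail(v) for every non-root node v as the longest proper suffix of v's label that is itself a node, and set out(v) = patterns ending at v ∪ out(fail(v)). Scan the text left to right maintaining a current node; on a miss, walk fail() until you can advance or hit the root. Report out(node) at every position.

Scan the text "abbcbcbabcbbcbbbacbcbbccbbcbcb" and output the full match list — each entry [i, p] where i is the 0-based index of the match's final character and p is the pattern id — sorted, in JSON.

Build:
Trie (insert patterns):
  n0 'ε': b→3 c→1
  n1 'c': b→8 c→2  [P5 ends]
  n2 'cc': ·  [P0 ends]
  n3 'b': a→12 c→4
  n4 'bc': b→5  [P2 ends]
  n5 'bcb': c→6
  n6 'bcbc': b→7
  n7 'bcbcb': ·  [P1 ends]
  n8 'cb': b→9 c→17
  n9 'cbb': b→10
  n10 'cbbb': a→11
  n11 'cbbba': ·  [P3 ends]
  n12 'ba': a→13
  n13 'baa': c→14
  n14 'baac': a→15
  n15 'baaca': a→16
  n16 'baacaa': ·  [P4 ends]
  n17 'cbc': b→18
  n18 'cbcb': ·  [P6 ends]

Failure links (BFS by depth):
  fail(1) 'c': from fail(0)=0 chase 'c': 0 ⇒ 0;  out={5}∪out(0)={5}
  fail(3) 'b': from fail(0)=0 chase 'b': 0 ⇒ 0;  out=∅∪out(0)=∅
  fail(2) 'cc': from fail(1)=0 chase 'c': 0 ⇒ 1;  out={0}∪out(1)={0,5}
  fail(4) 'bc': from fail(3)=0 chase 'c': 0 ⇒ 1;  out={2}∪out(1)={2,5}
  fail(8) 'cb': from fail(1)=0 chase 'b': 0 ⇒ 3;  out=∅∪out(3)=∅
  fail(12) 'ba': from fail(3)=0 chase 'a': 0 ⇒ 0;  out=∅∪out(0)=∅
  fail(5) 'bcb': from fail(4)=1 chase 'b': 1 ⇒ 8;  out=∅∪out(8)=∅
  fail(9) 'cbb': from fail(8)=3 chase 'b': 3→0 ⇒ 3;  out=∅∪out(3)=∅
  fail(13) 'baa': from fail(12)=0 chase 'a': 0 ⇒ 0;  out=∅∪out(0)=∅
  fail(17) 'cbc': from fail(8)=3 chase 'c': 3 ⇒ 4;  out=∅∪out(4)={2,5}
  fail(6) 'bcbc': from fail(5)=8 chase 'c': 8 ⇒ 17;  out=∅∪out(17)={2,5}
  fail(10) 'cbbb': from fail(9)=3 chase 'b': 3→0 ⇒ 3;  out=∅∪out(3)=∅
  fail(14) 'baac': from fail(13)=0 chase 'c': 0 ⇒ 1;  out=∅∪out(1)={5}
  fail(18) 'cbcb': from fail(17)=4 chase 'b': 4 ⇒ 5;  out={6}∪out(5)={6}
  fail(7) 'bcbcb': from fail(6)=17 chase 'b': 17 ⇒ 18;  out={1}∪out(18)={1,6}
  fail(11) 'cbbba': from fail(10)=3 chase 'a': 3 ⇒ 12;  out={3}∪out(12)={3}
  fail(15) 'baaca': from fail(14)=1 chase 'a': 1→0 ⇒ 0;  out=∅∪out(0)=∅
  fail(16) 'baacaa': from fail(15)=0 chase 'a': 0 ⇒ 0;  out={4}∪out(0)={4}

Text stream:
i=0 'a': node 0→0
i=1 'b': node 0→3
i=2 'b': node 3→3 ·f
i=3 'c': node 3→4  emit P2@[2:3],P5@[3:3]
i=4 'b': node 4→5
i=5 'c': node 5→6  emit P2@[4:5],P5@[5:5]
i=6 'b': node 6→7  emit P1@[2:6],P6@[3:6]
i=7 'a': node 7→12 ·f
i=8 'b': node 12→3 ·f
i=9 'c': node 3→4  emit P2@[8:9],P5@[9:9]
i=10 'b': node 4→5
i=11 'b': node 5→9 ·f
i=12 'c': node 9→4 ·f  emit P2@[11:12],P5@[12:12]
i=13 'b': node 4→5
i=14 'b': node 5→9 ·f
i=15 'b': node 9→10
i=16 'a': node 10→11  emit P3@[12:16]
i=17 'c': node 11→1 ·f  emit P5@[17:17]
i=18 'b': node 1→8
i=19 'c': node 8→17  emit P2@[18:19],P5@[19:19]
i=20 'b': node 17→18  emit P6@[17:20]
i=21 'b': node 18→9 ·f
i=22 'c': node 9→4 ·f  emit P2@[21:22],P5@[22:22]
i=23 'c': node 4→2 ·f  emit P0@[22:23],P5@[23:23]
i=24 'b': node 2→8 ·f
i=25 'b': node 8→9
i=26 'c': node 9→4 ·f  emit P2@[25:26],P5@[26:26]
i=27 'b': node 4→5
i=28 'c': node 5→6  emit P2@[27:28],P5@[28:28]
i=29 'b': node 6→7  emit P1@[25:29],P6@[26:29]

Matches: [[3,2],[3,5],[5,2],[5,5],[6,1],[6,6],[9,2],[9,5],[12,2],[12,5],[16,3],[17,5],[19,2],[19,5],[20,6],[22,2],[22,5],[23,0],[23,5],[26,2],[26,5],[28,2],[28,5],[29,1],[29,6]]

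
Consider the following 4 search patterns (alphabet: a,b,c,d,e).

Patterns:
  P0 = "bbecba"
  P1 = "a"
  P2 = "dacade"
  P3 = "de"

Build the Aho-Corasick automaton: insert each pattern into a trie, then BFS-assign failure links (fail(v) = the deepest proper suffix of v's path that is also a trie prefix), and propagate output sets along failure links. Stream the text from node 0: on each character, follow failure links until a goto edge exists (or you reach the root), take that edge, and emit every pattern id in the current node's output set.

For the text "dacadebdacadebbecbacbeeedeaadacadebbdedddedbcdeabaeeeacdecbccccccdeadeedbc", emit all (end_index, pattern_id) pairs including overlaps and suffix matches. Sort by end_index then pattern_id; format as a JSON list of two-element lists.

Build automaton:
Trie (insert patterns):
  0='ε' goto a→7 b→1 d→8
  1='b' goto b→2
  2='bb' goto e→3
  3='bbe' goto c→4
  4='bbec' goto b→5
  5='bbecb' goto a→6
  6='bbecba' goto ·  ←P0
  7='a' goto ·  ←P1
  8='d' goto a→9 e→14
  9='da' goto c→10
  10='dac' goto a→11
  11='daca' goto d→12
  12='dacad' goto e→13
  13='dacade' goto ·  ←P2
  14='de' goto ·  ←P3

BFS fail/out derivation:
  fail(1) 'b': from fail(0)=0 chase 'b': 0 ⇒ 0;  out=∅∪out(0)=∅
  fail(7) 'a': from fail(0)=0 chase 'a': 0 ⇒ 0;  out={1}∪out(0)={1}
  fail(8) 'd': from fail(0)=0 chase 'd': 0 ⇒ 0;  out=∅∪out(0)=∅
  fail(2) 'bb': from fail(1)=0 chase 'b': 0 ⇒ 1;  out=∅∪out(1)=∅
  fail(9) 'da': from fail(8)=0 chase 'a': 0 ⇒ 7;  out=∅∪out(7)={1}
  fail(14) 'de': from fail(8)=0 chase 'e': 0 ⇒ 0;  out={3}∪out(0)={3}
  fail(3) 'bbe': from fail(2)=1 chase 'e': 1→0 ⇒ 0;  out=∅∪out(0)=∅
  fail(10) 'dac': from fail(9)=7 chase 'c': 7→0 ⇒ 0;  out=∅∪out(0)=∅
  fail(4) 'bbec': from fail(3)=0 chase 'c': 0 ⇒ 0;  out=∅∪out(0)=∅
  fail(11) 'daca': from fail(10)=0 chase 'a': 0 ⇒ 7;  out=∅∪out(7)={1}
  fail(5) 'bbecb': from fail(4)=0 chase 'b': 0 ⇒ 1;  out=∅∪out(1)=∅
  fail(12) 'dacad': from fail(11)=7 chase 'd': 7→0 ⇒ 8;  out=∅∪out(8)=∅
  fail(6) 'bbecba': from fail(5)=1 chase 'a': 1→0 ⇒ 7;  out={0}∪out(7)={0,1}
  fail(13) 'dacade': from fail(12)=8 chase 'e': 8 ⇒ 14;  out={2}∪out(14)={2,3}

Run:
pos 0 'd': at 8
pos 1 'a': at 9  → match P1@[1:1]
pos 2 'c': at 10
pos 3 'a': at 11  → match P1@[3:3]
pos 4 'd': at 12
pos 5 'e': at 13  → match P2@[0:5],P3@[4:5]
pos 6 'b': at 1 (fail-walked)
pos 7 'd': at 8 (fail-walked)
pos 8 'a': at 9  → match P1@[8:8]
pos 9 'c': at 10
pos 10 'a': at 11  → match P1@[10:10]
pos 11 'd': at 12
pos 12 'e': at 13  → match P2@[7:12],P3@[11:12]
pos 13 'b': at 1 (fail-walked)
pos 14 'b': at 2
pos 15 'e': at 3
pos 16 'c': at 4
pos 17 'b': at 5
pos 18 'a': at 6  → match P0@[13:18],P1@[18:18]
pos 19 'c': at 0 (fail-walked)
pos 20 'b': at 1
pos 21 'e': at 0 (fail-walked)
pos 22 'e': at 0
pos 23 'e': at 0
pos 24 'd': at 8
pos 25 'e': at 14  → match P3@[24:25]
pos 26 'a': at 7 (fail-walked)  → match P1@[26:26]
pos 27 'a': at 7 (fail-walked)  → match P1@[27:27]
pos 28 'd': at 8 (fail-walked)
pos 29 'a': at 9  → match P1@[29:29]
pos 30 'c': at 10
pos 31 'a': at 11  → match P1@[31:31]
pos 32 'd': at 12
pos 33 'e': at 13  → match P2@[28:33],P3@[32:33]
pos 34 'b': at 1 (fail-walked)
pos 35 'b': at 2
pos 36 'd': at 8 (fail-walked)
pos 37 'e': at 14  → match P3@[36:37]
pos 38 'd': at 8 (fail-walked)
pos 39 'd': at 8 (fail-walked)
pos 40 'd': at 8 (fail-walked)
pos 41 'e': at 14  → match P3@[40:41]
pos 42 'd': at 8 (fail-walked)
pos 43 'b': at 1 (fail-walked)
pos 44 'c': at 0 (fail-walked)
pos 45 'd': at 8
pos 46 'e': at 14  → match P3@[45:46]
pos 47 'a': at 7 (fail-walked)  → match P1@[47:47]
pos 48 'b': at 1 (fail-walked)
pos 49 'a': at 7 (fail-walked)  → match P1@[49:49]
pos 50 'e': at 0 (fail-walked)
pos 51 'e': at 0
pos 52 'e': at 0
pos 53 'a': at 7  → match P1@[53:53]
pos 54 'c': at 0 (fail-walked)
pos 55 'd': at 8
pos 56 'e': at 14  → match P3@[55:56]
pos 57 'c': at 0 (fail-walked)
pos 58 'b': at 1
pos 59 'c': at 0 (fail-walked)
pos 60 'c': at 0
pos 61 'c': at 0
pos 62 'c': at 0
pos 63 'c': at 0
pos 64 'c': at 0
pos 65 'd': at 8
pos 66 'e': at 14  → match P3@[65:66]
pos 67 'a': at 7 (fail-walked)  → match P1@[67:67]
pos 68 'd': at 8 (fail-walked)
pos 69 'e': at 14  → match P3@[68:69]
pos 70 'e': at 0 (fail-walked)
pos 71 'd': at 8
pos 72 'b': at 1 (fail-walked)
pos 73 'c': at 0 (fail-walked)

All matches (sorted): [[1,1],[3,1],[5,2],[5,3],[8,1],[10,1],[12,2],[12,3],[18,0],[18,1],[25,3],[26,1],[27,1],[29,1],[31,1],[33,2],[33,3],[37,3],[41,3],[46,3],[47,1],[49,1],[53,1],[56,3],[66,3],[67,1],[69,3]]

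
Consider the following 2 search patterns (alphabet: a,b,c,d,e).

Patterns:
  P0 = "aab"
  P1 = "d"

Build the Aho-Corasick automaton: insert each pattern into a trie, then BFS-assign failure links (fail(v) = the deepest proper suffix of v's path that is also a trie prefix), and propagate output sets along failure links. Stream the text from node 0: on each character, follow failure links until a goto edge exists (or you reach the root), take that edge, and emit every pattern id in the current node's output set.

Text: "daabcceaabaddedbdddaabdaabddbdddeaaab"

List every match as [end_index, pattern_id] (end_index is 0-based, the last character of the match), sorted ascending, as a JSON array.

Construct AC machine:
Trie (insert patterns):
  n0 'ε': a→1 d→4
  n1 'a': a→2
  n2 'aa': b→3
  n3 'aab': ·  [P0 ends]
  n4 'd': ·  [P1 ends]

Failure links (BFS by depth):
  n1('a'): parent n0 fail=0; on 'a' 0 → fail=0;  out ∅∪∅=∅
  n4('d'): parent n0 fail=0; on 'd' 0 → fail=0;  out {1}∪∅={1}
  n2('aa'): parent n1 fail=0; on 'a' 0 → fail=1;  out ∅∪∅=∅
  n3('aab'): parent n2 fail=1; on 'b' 1→0 → fail=0;  out {0}∪∅={0}

Text stream:
pos 0 'd': at 4  emit P1@[0:0]
pos 1 'a': at 1 (fail-walked)
pos 2 'a': at 2
pos 3 'b': at 3  emit P0@[1:3]
pos 4 'c': at 0 (fail-walked)
pos 5 'c': at 0
pos 6 'e': at 0
pos 7 'a': at 1
pos 8 'a': at 2
pos 9 'b': at 3  emit P0@[7:9]
pos 10 'a': at 1 (fail-walked)
pos 11 'd': at 4 (fail-walked)  emit P1@[11:11]
pos 12 'd': at 4 (fail-walked)  emit P1@[12:12]
pos 13 'e': at 0 (fail-walked)
pos 14 'd': at 4  emit P1@[14:14]
pos 15 'b': at 0 (fail-walked)
pos 16 'd': at 4  emit P1@[16:16]
pos 17 'd': at 4 (fail-walked)  emit P1@[17:17]
pos 18 'd': at 4 (fail-walked)  emit P1@[18:18]
pos 19 'a': at 1 (fail-walked)
pos 20 'a': at 2
pos 21 'b': at 3  emit P0@[19:21]
pos 22 'd': at 4 (fail-walked)  emit P1@[22:22]
pos 23 'a': at 1 (fail-walked)
pos 24 'a': at 2
pos 25 'b': at 3  emit P0@[23:25]
pos 26 'd': at 4 (fail-walked)  emit P1@[26:26]
pos 27 'd': at 4 (fail-walked)  emit P1@[27:27]
pos 28 'b': at 0 (fail-walked)
pos 29 'd': at 4  emit P1@[29:29]
pos 30 'd': at 4 (fail-walked)  emit P1@[30:30]
pos 31 'd': at 4 (fail-walked)  emit P1@[31:31]
pos 32 'e': at 0 (fail-walked)
pos 33 'a': at 1
pos 34 'a': at 2
pos 35 'a': at 2 (fail-walked)
pos 36 'b': at 3  emit P0@[34:36]

All matches (sorted): [[0,1],[3,0],[9,0],[11,1],[12,1],[14,1],[16,1],[17,1],[18,1],[21,0],[22,1],[25,0],[26,1],[27,1],[29,1],[30,1],[31,1],[36,0]]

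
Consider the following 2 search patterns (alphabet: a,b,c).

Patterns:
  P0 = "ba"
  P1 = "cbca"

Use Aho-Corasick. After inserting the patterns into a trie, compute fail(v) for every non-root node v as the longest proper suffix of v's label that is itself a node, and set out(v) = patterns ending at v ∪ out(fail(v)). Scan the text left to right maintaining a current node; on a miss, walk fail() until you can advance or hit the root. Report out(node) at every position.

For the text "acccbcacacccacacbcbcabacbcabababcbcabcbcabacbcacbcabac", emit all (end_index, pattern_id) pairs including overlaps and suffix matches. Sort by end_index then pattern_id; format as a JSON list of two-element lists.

Build:
Trie nodes:
  n0 'ε': b→1 c→3
  n1 'b': a→2
  n2 'ba': ·  ←P0
  n3 'c': b→4
  n4 'cb': c→5
  n5 'cbc': a→6
  n6 'cbca': ·  ←P1

BFS fail/out derivation:
  fail(1) 'b': from fail(0)=0 chase 'b': 0 ⇒ 0;  out=∅∪out(0)=∅
  fail(3) 'c': from fail(0)=0 chase 'c': 0 ⇒ 0;  out=∅∪out(0)=∅
  fail(2) 'ba': from fail(1)=0 chase 'a': 0 ⇒ 0;  out={0}∪out(0)={0}
  fail(4) 'cb': from fail(3)=0 chase 'b': 0 ⇒ 1;  out=∅∪out(1)=∅
  fail(5) 'cbc': from fail(4)=1 chase 'c': 1→0 ⇒ 3;  out=∅∪out(3)=∅
  fail(6) 'cbca': from fail(5)=3 chase 'a': 3→0 ⇒ 0;  out={1}∪out(0)={1}

Scan:
[0] read 'a'  n0⇒n0
[1] read 'c'  n0⇒n3
[2] read 'c'  n3⇒n3 ·f
[3] read 'c'  n3⇒n3 ·f
[4] read 'b'  n3⇒n4
[5] read 'c'  n4⇒n5
[6] read 'a'  n5⇒n6  ** P1@[3:6]
[7] read 'c'  n6⇒n3 ·f
[8] read 'a'  n3⇒n0 ·f
[9] read 'c'  n0⇒n3
[10] read 'c'  n3⇒n3 ·f
[11] read 'c'  n3⇒n3 ·f
[12] read 'a'  n3⇒n0 ·f
[13] read 'c'  n0⇒n3
[14] read 'a'  n3⇒n0 ·f
[15] read 'c'  n0⇒n3
[16] read 'b'  n3⇒n4
[17] read 'c'  n4⇒n5
[18] read 'b'  n5⇒n4 ·f
[19] read 'c'  n4⇒n5
[20] read 'a'  n5⇒n6  ** P1@[17:20]
[21] read 'b'  n6⇒n1 ·f
[22] read 'a'  n1⇒n2  ** P0@[21:22]
[23] read 'c'  n2⇒n3 ·f
[24] read 'b'  n3⇒n4
[25] read 'c'  n4⇒n5
[26] read 'a'  n5⇒n6  ** P1@[23:26]
[27] read 'b'  n6⇒n1 ·f
[28] read 'a'  n1⇒n2  ** P0@[27:28]
[29] read 'b'  n2⇒n1 ·f
[30] read 'a'  n1⇒n2  ** P0@[29:30]
[31] read 'b'  n2⇒n1 ·f
[32] read 'c'  n1⇒n3 ·f
[33] read 'b'  n3⇒n4
[34] read 'c'  n4⇒n5
[35] read 'a'  n5⇒n6  ** P1@[32:35]
[36] read 'b'  n6⇒n1 ·f
[37] read 'c'  n1⇒n3 ·f
[38] read 'b'  n3⇒n4
[39] read 'c'  n4⇒n5
[40] read 'a'  n5⇒n6  ** P1@[37:40]
[41] read 'b'  n6⇒n1 ·f
[42] read 'a'  n1⇒n2  ** P0@[41:42]
[43] read 'c'  n2⇒n3 ·f
[44] read 'b'  n3⇒n4
[45] read 'c'  n4⇒n5
[46] read 'a'  n5⇒n6  ** P1@[43:46]
[47] read 'c'  n6⇒n3 ·f
[48] read 'b'  n3⇒n4
[49] read 'c'  n4⇒n5
[50] read 'a'  n5⇒n6  ** P1@[47:50]
[51] read 'b'  n6⇒n1 ·f
[52] read 'a'  n1⇒n2  ** P0@[51:52]
[53] read 'c'  n2⇒n3 ·f

All matches (sorted): [[6,1],[20,1],[22,0],[26,1],[28,0],[30,0],[35,1],[40,1],[42,0],[46,1],[50,1],[52,0]]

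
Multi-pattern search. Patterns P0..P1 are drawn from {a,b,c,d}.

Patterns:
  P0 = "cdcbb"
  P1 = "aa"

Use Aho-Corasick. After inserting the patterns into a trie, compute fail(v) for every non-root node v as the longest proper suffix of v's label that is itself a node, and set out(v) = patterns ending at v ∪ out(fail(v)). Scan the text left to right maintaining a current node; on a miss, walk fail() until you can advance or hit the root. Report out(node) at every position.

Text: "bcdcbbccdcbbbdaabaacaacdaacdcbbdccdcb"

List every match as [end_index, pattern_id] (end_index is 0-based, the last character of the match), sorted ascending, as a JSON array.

Construct AC machine:
Trie nodes:
  0='ε' goto a→6 c→1
  1='c' goto d→2
  2='cd' goto c→3
  3='cdc' goto b→4
  4='cdcb' goto b→5
  5='cdcbb' goto ·  ←P0
  6='a' goto a→7
  7='aa' goto ·  ←P1

Failure links (BFS by depth):
  n1('c'): parent n0 fail=0; on 'c' 0 → fail=0;  out ∅∪∅=∅
  n6('a'): parent n0 fail=0; on 'a' 0 → fail=0;  out ∅∪∅=∅
  n2('cd'): parent n1 fail=0; on 'd' 0 → fail=0;  out ∅∪∅=∅
  n7('aa'): parent n6 fail=0; on 'a' 0 → fail=6;  out {1}∪∅={1}
  n3('cdc'): parent n2 fail=0; on 'c' 0 → fail=1;  out ∅∪∅=∅
  n4('cdcb'): parent n3 fail=1; on 'b' 1→0 → fail=0;  out ∅∪∅=∅
  n5('cdcbb'): parent n4 fail=0; on 'b' 0 → fail=0;  out {0}∪∅={0}

Run:
i=0 'b': node 0→0
i=1 'c': node 0→1
i=2 'd': node 1→2
i=3 'c': node 2→3
i=4 'b': node 3→4
i=5 'b': node 4→5  → match P0@[1:5]
i=6 'c': node 5→1 (via fail)
i=7 'c': node 1→1 (via fail)
i=8 'd': node 1→2
i=9 'c': node 2→3
i=10 'b': node 3→4
i=11 'b': node 4→5  → match P0@[7:11]
i=12 'b': node 5→0 (via fail)
i=13 'd': node 0→0
i=14 'a': node 0→6
i=15 'a': node 6→7  → match P1@[14:15]
i=16 'b': node 7→0 (via fail)
i=17 'a': node 0→6
i=18 'a': node 6→7  → match P1@[17:18]
i=19 'c': node 7→1 (via fail)
i=20 'a': node 1→6 (via fail)
i=21 'a': node 6→7  → match P1@[20:21]
i=22 'c': node 7→1 (via fail)
i=23 'd': node 1→2
i=24 'a': node 2→6 (via fail)
i=25 'a': node 6→7  → match P1@[24:25]
i=26 'c': node 7→1 (via fail)
i=27 'd': node 1→2
i=28 'c': node 2→3
i=29 'b': node 3→4
i=30 'b': node 4→5  → match P0@[26:30]
i=31 'd': node 5→0 (via fail)
i=32 'c': node 0→1
i=33 'c': node 1→1 (via fail)
i=34 'd': node 1→2
i=35 'c': node 2→3
i=36 'b': node 3→4

Matches: [[5,0],[11,0],[15,1],[18,1],[21,1],[25,1],[30,0]]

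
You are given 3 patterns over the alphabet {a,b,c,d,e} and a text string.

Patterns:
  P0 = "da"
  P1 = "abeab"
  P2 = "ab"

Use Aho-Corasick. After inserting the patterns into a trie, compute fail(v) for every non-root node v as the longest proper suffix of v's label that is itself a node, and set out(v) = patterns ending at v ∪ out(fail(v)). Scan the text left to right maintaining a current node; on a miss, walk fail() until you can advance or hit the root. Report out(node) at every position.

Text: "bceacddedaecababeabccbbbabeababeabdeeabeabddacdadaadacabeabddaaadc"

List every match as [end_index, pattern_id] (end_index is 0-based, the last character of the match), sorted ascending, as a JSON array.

Build automaton:
Trie (insert patterns):
  n0 'ε': a→3 d→1
  n1 'd': a→2
  n2 'da': ·  ←P0
  n3 'a': b→4
  n4 'ab': e→5  ←P2
  n5 'abe': a→6
  n6 'abea': b→7
  n7 'abeab': ·  ←P1

BFS fail/out derivation:
  fail(1) 'd': from fail(0)=0 chase 'd': 0 ⇒ 0;  out=∅∪out(0)=∅
  fail(3) 'a': from fail(0)=0 chase 'a': 0 ⇒ 0;  out=∅∪out(0)=∅
  fail(2) 'da': from fail(1)=0 chase 'a': 0 ⇒ 3;  out={0}∪out(3)={0}
  fail(4) 'ab': from fail(3)=0 chase 'b': 0 ⇒ 0;  out={2}∪out(0)={2}
  fail(5) 'abe': from fail(4)=0 chase 'e': 0 ⇒ 0;  out=∅∪out(0)=∅
  fail(6) 'abea': from fail(5)=0 chase 'a': 0 ⇒ 3;  out=∅∪out(3)=∅
  fail(7) 'abeab': from fail(6)=3 chase 'b': 3 ⇒ 4;  out={1}∪out(4)={1,2}

Scan:
pos 0 'b': at 0
pos 1 'c': at 0
pos 2 'e': at 0
pos 3 'a': at 3
pos 4 'c': at 0 ·f
pos 5 'd': at 1
pos 6 'd': at 1 ·f
pos 7 'e': at 0 ·f
pos 8 'd': at 1
pos 9 'a': at 2  emit P0@[8:9]
pos 10 'e': at 0 ·f
pos 11 'c': at 0
pos 12 'a': at 3
pos 13 'b': at 4  emit P2@[12:13]
pos 14 'a': at 3 ·f
pos 15 'b': at 4  emit P2@[14:15]
pos 16 'e': at 5
pos 17 'a': at 6
pos 18 'b': at 7  emit P1@[14:18],P2@[17:18]
pos 19 'c': at 0 ·f
pos 20 'c': at 0
pos 21 'b': at 0
pos 22 'b': at 0
pos 23 'b': at 0
pos 24 'a': at 3
pos 25 'b': at 4  emit P2@[24:25]
pos 26 'e': at 5
pos 27 'a': at 6
pos 28 'b': at 7  emit P1@[24:28],P2@[27:28]
pos 29 'a': at 3 ·f
pos 30 'b': at 4  emit P2@[29:30]
pos 31 'e': at 5
pos 32 'a': at 6
pos 33 'b': at 7  emit P1@[29:33],P2@[32:33]
pos 34 'd': at 1 ·f
pos 35 'e': at 0 ·f
pos 36 'e': at 0
pos 37 'a': at 3
pos 38 'b': at 4  emit P2@[37:38]
pos 39 'e': at 5
pos 40 'a': at 6
pos 41 'b': at 7  emit P1@[37:41],P2@[40:41]
pos 42 'd': at 1 ·f
pos 43 'd': at 1 ·f
pos 44 'a': at 2  emit P0@[43:44]
pos 45 'c': at 0 ·f
pos 46 'd': at 1
pos 47 'a': at 2  emit P0@[46:47]
pos 48 'd': at 1 ·f
pos 49 'a': at 2  emit P0@[48:49]
pos 50 'a': at 3 ·f
pos 51 'd': at 1 ·f
pos 52 'a': at 2  emit P0@[51:52]
pos 53 'c': at 0 ·f
pos 54 'a': at 3
pos 55 'b': at 4  emit P2@[54:55]
pos 56 'e': at 5
pos 57 'a': at 6
pos 58 'b': at 7  emit P1@[54:58],P2@[57:58]
pos 59 'd': at 1 ·f
pos 60 'd': at 1 ·f
pos 61 'a': at 2  emit P0@[60:61]
pos 62 'a': at 3 ·f
pos 63 'a': at 3 ·f
pos 64 'd': at 1 ·f
pos 65 'c': at 0 ·f

All matches (sorted): [[9,0],[13,2],[15,2],[18,1],[18,2],[25,2],[28,1],[28,2],[30,2],[33,1],[33,2],[38,2],[41,1],[41,2],[44,0],[47,0],[49,0],[52,0],[55,2],[58,1],[58,2],[61,0]]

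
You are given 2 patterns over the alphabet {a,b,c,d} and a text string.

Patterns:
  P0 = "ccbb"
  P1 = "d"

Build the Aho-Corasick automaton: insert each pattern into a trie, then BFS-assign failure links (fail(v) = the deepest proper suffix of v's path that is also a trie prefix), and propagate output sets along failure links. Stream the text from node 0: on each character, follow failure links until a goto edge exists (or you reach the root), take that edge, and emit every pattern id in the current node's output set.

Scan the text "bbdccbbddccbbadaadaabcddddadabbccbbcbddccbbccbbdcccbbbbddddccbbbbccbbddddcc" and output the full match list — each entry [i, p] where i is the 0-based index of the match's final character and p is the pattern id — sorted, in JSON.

Build:
Trie nodes:
  0='ε' goto c→1 d→5
  1='c' goto c→2
  2='cc' goto b→3
  3='ccb' goto b→4
  4='ccbb' goto ·  [P0 ends]
  5='d' goto ·  [P1 ends]

BFS fail/out derivation:
  n1('c'): parent n0 fail=0; on 'c' 0 → fail=0;  out ∅∪∅=∅
  n5('d'): parent n0 fail=0; on 'd' 0 → fail=0;  out {1}∪∅={1}
  n2('cc'): parent n1 fail=0; on 'c' 0 → fail=1;  out ∅∪∅=∅
  n3('ccb'): parent n2 fail=1; on 'b' 1→0 → fail=0;  out ∅∪∅=∅
  n4('ccbb'): parent n3 fail=0; on 'b' 0 → fail=0;  out {0}∪∅={0}

Run:
i=0 'b': node 0→0
i=1 'b': node 0→0
i=2 'd': node 0→5  → match P1@[2:2]
i=3 'c': node 5→1 (via fail)
i=4 'c': node 1→2
i=5 'b': node 2→3
i=6 'b': node 3→4  → match P0@[3:6]
i=7 'd': node 4→5 (via fail)  → match P1@[7:7]
i=8 'd': node 5→5 (via fail)  → match P1@[8:8]
i=9 'c': node 5→1 (via fail)
i=10 'c': node 1→2
i=11 'b': node 2→3
i=12 'b': node 3→4  → match P0@[9:12]
i=13 'a': node 4→0 (via fail)
i=14 'd': node 0→5  → match P1@[14:14]
i=15 'a': node 5→0 (via fail)
i=16 'a': node 0→0
i=17 'd': node 0→5  → match P1@[17:17]
i=18 'a': node 5→0 (via fail)
i=19 'a': node 0→0
i=20 'b': node 0→0
i=21 'c': node 0→1
i=22 'd': node 1→5 (via fail)  → match P1@[22:22]
i=23 'd': node 5→5 (via fail)  → match P1@[23:23]
i=24 'd': node 5→5 (via fail)  → match P1@[24:24]
i=25 'd': node 5→5 (via fail)  → match P1@[25:25]
i=26 'a': node 5→0 (via fail)
i=27 'd': node 0→5  → match P1@[27:27]
i=28 'a': node 5→0 (via fail)
i=29 'b': node 0→0
i=30 'b': node 0→0
i=31 'c': node 0→1
i=32 'c': node 1→2
i=33 'b': node 2→3
i=34 'b': node 3→4  → match P0@[31:34]
i=35 'c': node 4→1 (via fail)
i=36 'b': node 1→0 (via fail)
i=37 'd': node 0→5  → match P1@[37:37]
i=38 'd': node 5→5 (via fail)  → match P1@[38:38]
i=39 'c': node 5→1 (via fail)
i=40 'c': node 1→2
i=41 'b': node 2→3
i=42 'b': node 3→4  → match P0@[39:42]
i=43 'c': node 4→1 (via fail)
i=44 'c': node 1→2
i=45 'b': node 2→3
i=46 'b': node 3→4  → match P0@[43:46]
i=47 'd': node 4→5 (via fail)  → match P1@[47:47]
i=48 'c': node 5→1 (via fail)
i=49 'c': node 1→2
i=50 'c': node 2→2 (via fail)
i=51 'b': node 2→3
i=52 'b': node 3→4  → match P0@[49:52]
i=53 'b': node 4→0 (via fail)
i=54 'b': node 0→0
i=55 'd': node 0→5  → match P1@[55:55]
i=56 'd': node 5→5 (via fail)  → match P1@[56:56]
i=57 'd': node 5→5 (via fail)  → match P1@[57:57]
i=58 'd': node 5→5 (via fail)  → match P1@[58:58]
i=59 'c': node 5→1 (via fail)
i=60 'c': node 1→2
i=61 'b': node 2→3
i=62 'b': node 3→4  → match P0@[59:62]
i=63 'b': node 4→0 (via fail)
i=64 'b': node 0→0
i=65 'c': node 0→1
i=66 'c': node 1→2
i=67 'b': node 2→3
i=68 'b': node 3→4  → match P0@[65:68]
i=69 'd': node 4→5 (via fail)  → match P1@[69:69]
i=70 'd': node 5→5 (via fail)  → match P1@[70:70]
i=71 'd': node 5→5 (via fail)  → match P1@[71:71]
i=72 'd': node 5→5 (via fail)  → match P1@[72:72]
i=73 'c': node 5→1 (via fail)
i=74 'c': node 1→2

All matches (sorted): [[2,1],[6,0],[7,1],[8,1],[12,0],[14,1],[17,1],[22,1],[23,1],[24,1],[25,1],[27,1],[34,0],[37,1],[38,1],[42,0],[46,0],[47,1],[52,0],[55,1],[56,1],[57,1],[58,1],[62,0],[68,0],[69,1],[70,1],[71,1],[72,1]]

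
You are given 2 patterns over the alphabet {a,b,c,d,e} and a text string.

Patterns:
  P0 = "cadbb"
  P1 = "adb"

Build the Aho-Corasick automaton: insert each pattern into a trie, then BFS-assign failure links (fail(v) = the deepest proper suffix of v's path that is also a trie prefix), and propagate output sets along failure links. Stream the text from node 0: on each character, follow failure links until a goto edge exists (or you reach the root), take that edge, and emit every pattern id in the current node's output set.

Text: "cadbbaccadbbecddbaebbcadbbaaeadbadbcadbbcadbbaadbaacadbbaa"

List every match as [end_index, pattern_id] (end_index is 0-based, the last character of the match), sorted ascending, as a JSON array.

Build:
Trie (insert patterns):
  n0 'ε': a→6 c→1
  n1 'c': a→2
  n2 'ca': d→3
  n3 'cad': b→4
  n4 'cadb': b→5
  n5 'cadbb': ·  [P0 ends]
  n6 'a': d→7
  n7 'ad': b→8
  n8 'adb': ·  [P1 ends]

BFS fail/out derivation:
  fail(1) 'c': from fail(0)=0 chase 'c': 0 ⇒ 0;  out=∅∪out(0)=∅
  fail(6) 'a': from fail(0)=0 chase 'a': 0 ⇒ 0;  out=∅∪out(0)=∅
  fail(2) 'ca': from fail(1)=0 chase 'a': 0 ⇒ 6;  out=∅∪out(6)=∅
  fail(7) 'ad': from fail(6)=0 chase 'd': 0 ⇒ 0;  out=∅∪out(0)=∅
  fail(3) 'cad': from fail(2)=6 chase 'd': 6 ⇒ 7;  out=∅∪out(7)=∅
  fail(8) 'adb': from fail(7)=0 chase 'b': 0 ⇒ 0;  out={1}∪out(0)={1}
  fail(4) 'cadb': from fail(3)=7 chase 'b': 7 ⇒ 8;  out=∅∪out(8)={1}
  fail(5) 'cadbb': from fail(4)=8 chase 'b': 8→0 ⇒ 0;  out={0}∪out(0)={0}

Scan:
[0] read 'c'  n0⇒n1
[1] read 'a'  n1⇒n2
[2] read 'd'  n2⇒n3
[3] read 'b'  n3⇒n4  emit P1@[1:3]
[4] read 'b'  n4⇒n5  emit P0@[0:4]
[5] read 'a'  n5⇒n6 (via fail)
[6] read 'c'  n6⇒n1 (via fail)
[7] read 'c'  n1⇒n1 (via fail)
[8] read 'a'  n1⇒n2
[9] read 'd'  n2⇒n3
[10] read 'b'  n3⇒n4  emit P1@[8:10]
[11] read 'b'  n4⇒n5  emit P0@[7:11]
[12] read 'e'  n5⇒n0 (via fail)
[13] read 'c'  n0⇒n1
[14] read 'd'  n1⇒n0 (via fail)
[15] read 'd'  n0⇒n0
[16] read 'b'  n0⇒n0
[17] read 'a'  n0⇒n6
[18] read 'e'  n6⇒n0 (via fail)
[19] read 'b'  n0⇒n0
[20] read 'b'  n0⇒n0
[21] read 'c'  n0⇒n1
[22] read 'a'  n1⇒n2
[23] read 'd'  n2⇒n3
[24] read 'b'  n3⇒n4  emit P1@[22:24]
[25] read 'b'  n4⇒n5  emit P0@[21:25]
[26] read 'a'  n5⇒n6 (via fail)
[27] read 'a'  n6⇒n6 (via fail)
[28] read 'e'  n6⇒n0 (via fail)
[29] read 'a'  n0⇒n6
[30] read 'd'  n6⇒n7
[31] read 'b'  n7⇒n8  emit P1@[29:31]
[32] read 'a'  n8⇒n6 (via fail)
[33] read 'd'  n6⇒n7
[34] read 'b'  n7⇒n8  emit P1@[32:34]
[35] read 'c'  n8⇒n1 (via fail)
[36] read 'a'  n1⇒n2
[37] read 'd'  n2⇒n3
[38] read 'b'  n3⇒n4  emit P1@[36:38]
[39] read 'b'  n4⇒n5  emit P0@[35:39]
[40] read 'c'  n5⇒n1 (via fail)
[41] read 'a'  n1⇒n2
[42] read 'd'  n2⇒n3
[43] read 'b'  n3⇒n4  emit P1@[41:43]
[44] read 'b'  n4⇒n5  emit P0@[40:44]
[45] read 'a'  n5⇒n6 (via fail)
[46] read 'a'  n6⇒n6 (via fail)
[47] read 'd'  n6⇒n7
[48] read 'b'  n7⇒n8  emit P1@[46:48]
[49] read 'a'  n8⇒n6 (via fail)
[50] read 'a'  n6⇒n6 (via fail)
[51] read 'c'  n6⇒n1 (via fail)
[52] read 'a'  n1⇒n2
[53] read 'd'  n2⇒n3
[54] read 'b'  n3⇒n4  emit P1@[52:54]
[55] read 'b'  n4⇒n5  emit P0@[51:55]
[56] read 'a'  n5⇒n6 (via fail)
[57] read 'a'  n6⇒n6 (via fail)

Result: [[3,1],[4,0],[10,1],[11,0],[24,1],[25,0],[31,1],[34,1],[38,1],[39,0],[43,1],[44,0],[48,1],[54,1],[55,0]]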